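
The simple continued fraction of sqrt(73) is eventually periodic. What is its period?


Run the CF algorithm for sqrt(73).
a_0 = floor(sqrt(73)) = 8; set m_0=0, q_0=1.
Recurrence: m' = q*a - m,  q' = (d - m'^2)/q,  a' = floor((a_0 + m')/q').
  step 1: m=8, q=9, a=1
  step 2: m=1, q=8, a=1
  step 3: m=7, q=3, a=5
  step 4: m=8, q=3, a=5
  step 5: m=7, q=8, a=1
  step 6: m=1, q=9, a=1
  step 7: m=8, q=1, a=16
a_7 = 2*a_0 = 16, so the period closes here.
sqrt(73) = [8; 1, 1, 5, 5, 1, 1, 16]
Period length = 7

7


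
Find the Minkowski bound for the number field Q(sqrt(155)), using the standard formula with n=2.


d = 155, d mod 4 = 3, so disc(K) = 4d = 620; |disc(K)| = 620
Real quadratic field, so n = 2, s = r2 = 0, r1 = 2
M = (n!/n^n) * (4/pi)^s * sqrt(|disc(K)|) = (2!/2^2) * (4/pi)^0 * sqrt(620)
= 0.5 * 1.000000 * 24.899799
= 12.4499

12.4499


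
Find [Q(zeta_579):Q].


The degree equals Euler's totient phi(579).
579 = 3 * 193
phi(579) = 384

384


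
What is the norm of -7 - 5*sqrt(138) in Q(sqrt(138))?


N(a + b*sqrt(d)) = a^2 - d*b^2
= (-7)^2 - (138)*(-5)^2
= 49 - 3450
= -3401

-3401


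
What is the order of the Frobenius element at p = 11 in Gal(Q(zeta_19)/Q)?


The Frobenius at p in Gal(Q(zeta_n)/Q) = (Z/nZ)* is the class of p, so its order is ord_19(11), the smallest k >= 1 with 11^k = 1 mod 19.
n = 19 = 19, phi(19) = 18; the order divides phi(n).
Divisors of 18: 1, 2, 3, 6, 9, 18
Repeated squaring mod 19: 11^1 = 11, 11^2 = 7, 11^4 = 11, 11^8 = 7, 11^16 = 11
Test divisors in increasing order:
  k=1: 11^1 = 11 mod 19
  k=2: 11^2 = 7 mod 19
  k=3: 11^3 = 7 * 11 = 1 mod 19  <- first divisor giving 1
Order = 3

3


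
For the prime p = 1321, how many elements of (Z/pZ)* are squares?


For prime p, the number of non-zero quadratic residues is (p-1)/2.
= (1321-1)/2
= 660

660


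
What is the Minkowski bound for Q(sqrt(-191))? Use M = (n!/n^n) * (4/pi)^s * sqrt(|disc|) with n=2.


d = -191, d mod 4 = 1, so disc(K) = d = -191; |disc(K)| = 191
Imaginary quadratic field, so n = 2, s = r2 = 1, r1 = 0
M = (n!/n^n) * (4/pi)^s * sqrt(|disc(K)|) = (2!/2^2) * (4/pi)^1 * sqrt(191)
= 0.5 * 1.273240 * 13.820275
= 8.7983

8.7983


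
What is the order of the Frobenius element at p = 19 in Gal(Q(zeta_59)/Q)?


The Frobenius at p in Gal(Q(zeta_n)/Q) = (Z/nZ)* is the class of p, so its order is ord_59(19), the smallest k >= 1 with 19^k = 1 mod 59.
n = 59 = 59, phi(59) = 58; the order divides phi(n).
Divisors of 58: 1, 2, 29, 58
Repeated squaring mod 59: 19^1 = 19, 19^2 = 7, 19^4 = 49, 19^8 = 41, 19^16 = 29, 19^32 = 15
Test divisors in increasing order:
  k=1: 19^1 = 19 mod 59
  k=2: 19^2 = 7 mod 59
  k=29: 19^29 = 29 * 41 * 49 * 19 = 1 mod 59  <- first divisor giving 1
Order = 29

29


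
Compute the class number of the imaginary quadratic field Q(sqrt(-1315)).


K = Q(sqrt(-1315)). d mod 4 = 1, so D = disc(K) = d = -1315
h(K) equals the number of primitive reduced positive-definite forms (a, b, c) = a*x^2 + b*x*y + c*y^2 with b^2 - 4ac = D,
where reduced means |b| <= a <= c, with b >= 0 whenever |b| = a or a = c, and primitive means gcd(a, b, c) = 1.
Reduced forces 3a^2 <= |D| = 1315, so 1 <= a <= 20; b must have the parity of D, and c = (b^2 - D)/(4a) must be an integer >= a.
Enumerate a = 1..20, b in [-a, a]:
  a=1: (1, 1, 329)  [1]
  a=2..4: none
  a=5: (5, 5, 67)  [1]
  a=6: none
  a=7: (7, -1, 47), (7, 1, 47)  [2]
  a=8..10: none
  a=11: (11, -7, 31), (11, 7, 31)  [2]
  a=12..20: none
Total reduced forms: 1 + 1 + 2 + 2 = 6
h = 6

6


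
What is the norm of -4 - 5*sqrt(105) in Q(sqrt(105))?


N(a + b*sqrt(d)) = a^2 - d*b^2
= (-4)^2 - (105)*(-5)^2
= 16 - 2625
= -2609

-2609


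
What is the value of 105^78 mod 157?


p = 157 is prime and the exponent is (p-1)/2 = 78, so by Euler's criterion 105^78 = (105/157) = +1 or -1 mod 157.
Compute by square-and-multiply:
  78 = 64 + 8 + 4 + 2 (binary 1001110)
  Repeated squaring mod 157: 105^1 = 105, 105^2 = 35, 105^4 = 126, 105^8 = 19, 105^16 = 47, 105^32 = 11, 105^64 = 121
  105^78 = 105^64 * 105^8 * 105^4 * 105^2 = 121 * 19 * 126 * 35 mod 157
    121 * 19 = 2299 = 101 mod 157
    101 * 126 = 12726 = 9 mod 157
    9 * 35 = 315 = 1 mod 157
  105^78 = 1 mod 157
Result 1: 105 is a quadratic residue mod 157.
105^78 mod 157 = 1

1


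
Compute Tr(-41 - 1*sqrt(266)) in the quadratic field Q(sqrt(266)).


Tr(a + b*sqrt(d)) = (a + b*sqrt(d)) + (a - b*sqrt(d)) = 2a
= 2 * (-41)
= -82

-82


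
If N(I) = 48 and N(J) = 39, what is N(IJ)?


N(IJ) = N(I) * N(J)
= 48 * 39
= 1872

1872


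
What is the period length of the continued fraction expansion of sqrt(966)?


Run the CF algorithm for sqrt(966).
a_0 = floor(sqrt(966)) = 31; set m_0=0, q_0=1.
Recurrence: m' = q*a - m,  q' = (d - m'^2)/q,  a' = floor((a_0 + m')/q').
  step 1: m=31, q=5, a=12
  step 2: m=29, q=25, a=2
  step 3: m=21, q=21, a=2
  step 4: m=21, q=25, a=2
  step 5: m=29, q=5, a=12
  step 6: m=31, q=1, a=62
a_6 = 2*a_0 = 62, so the period closes here.
sqrt(966) = [31; 12, 2, 2, 2, 12, 62]
Period length = 6

6


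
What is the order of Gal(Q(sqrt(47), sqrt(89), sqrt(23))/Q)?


The 3 square roots of distinct primes are multiplicatively independent over Q,
so [K:Q] = 2^3 and Gal(K/Q) is isomorphic to (Z/2Z)^3.
|Gal| = 2^3 = 8

8


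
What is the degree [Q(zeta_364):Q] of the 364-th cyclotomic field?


The degree equals Euler's totient phi(364).
364 = 2^2 * 7 * 13
phi(364) = 144

144


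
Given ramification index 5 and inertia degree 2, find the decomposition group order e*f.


|D_P| = e * f
= 5 * 2
= 10

10


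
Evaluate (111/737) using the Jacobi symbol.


Compute (111/737) via quadratic reciprocity:
  reciprocity: (111/737) -> +(737/111)
  reduce: (71/111)
  reciprocity: (71/111) -> -(111/71)
  reduce: (40/71)
  pull out 2: (2/71) = +1  (since 71 mod 8 = 7)
  pull out 2: (2/71) = +1  (since 71 mod 8 = 7)
  pull out 2: (2/71) = +1  (since 71 mod 8 = 7)
  reciprocity: (5/71) -> +(71/5)
  reduce: (1/5)
  (1/5) = 1
Product of signs = -1

-1


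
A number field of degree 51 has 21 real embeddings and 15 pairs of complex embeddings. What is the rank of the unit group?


By Dirichlet's unit theorem:
rank = r1 + r2 - 1
= 21 + 15 - 1
= 35

35


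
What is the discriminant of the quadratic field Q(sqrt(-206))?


For K = Q(sqrt(d)) with d squarefree: disc(K) = d if d = 1 mod 4, and disc(K) = 4d if d = 2 or 3 mod 4.
Here d = -206, and d mod 4 = 2.
d = 2 mod 4, not 1 (O_K = Z[sqrt(d)]), so disc(K) = 4d = 4 * (-206) = -824

-824


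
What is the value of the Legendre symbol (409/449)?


p = 449 is prime, so compute (409/449) with the reciprocity algorithm (Jacobi-symbol steps: pull out 2s via (2/n), flip via reciprocity, reduce):
  reciprocity: (409/449) -> +(449/409)
  reduce: (40/409)
  pull out 2: (2/409) = +1  (since 409 mod 8 = 1)
  pull out 2: (2/409) = +1  (since 409 mod 8 = 1)
  pull out 2: (2/409) = +1  (since 409 mod 8 = 1)
  reciprocity: (5/409) -> +(409/5)
  reduce: (4/5)
  pull out 2: (2/5) = -1  (since 5 mod 8 = 5)
  pull out 2: (2/5) = -1  (since 5 mod 8 = 5)
  (1/5) = 1
Product of signs = 1
(409/449) = 1

1


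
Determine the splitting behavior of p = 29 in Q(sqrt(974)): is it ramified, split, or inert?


K = Q(sqrt(974)). Since d mod 4 = 2, disc(K) = 3896.
Check p | disc: 3896 mod 29 = 10.
p does not divide disc. Compute Legendre symbol (d/p):
17^((29-1)/2) mod 29 = -1
(d/p) = -1, so p is inert: (p) stays prime with e=1, f=2, g=1.
Therefore p is inert.

inert


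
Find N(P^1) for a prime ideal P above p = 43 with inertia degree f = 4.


N(P^a) = p^(a*f)
= 43^(1*4)
= 43^4
= 3418801

3418801


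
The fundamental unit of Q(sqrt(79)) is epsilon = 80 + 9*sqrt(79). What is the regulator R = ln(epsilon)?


epsilon = 80 + 9*sqrt(79)
= 159.9937
R = ln(159.9937)
= 5.0751

5.0751


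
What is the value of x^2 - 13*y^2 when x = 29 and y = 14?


x^2 - d*y^2
= 29^2 - 13*14^2
= 841 - 2548
= -1707

-1707


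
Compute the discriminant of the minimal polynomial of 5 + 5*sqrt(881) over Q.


The element 5 + 5*sqrt(881) has minimal polynomial:
x^2 - 10*x - 22000
Discriminant = (-10)^2 - 4*(-22000)
= 100 + 88000
= 88100

88100


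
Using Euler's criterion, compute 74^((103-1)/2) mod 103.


p = 103 is prime and the exponent is (p-1)/2 = 51, so by Euler's criterion 74^51 = (74/103) = +1 or -1 mod 103.
Compute by square-and-multiply:
  51 = 32 + 16 + 2 + 1 (binary 110011)
  Repeated squaring mod 103: 74^1 = 74, 74^2 = 17, 74^4 = 83, 74^8 = 91, 74^16 = 41, 74^32 = 33
  74^51 = 74^32 * 74^16 * 74^2 * 74^1 = 33 * 41 * 17 * 74 mod 103
    33 * 41 = 1353 = 14 mod 103
    14 * 17 = 238 = 32 mod 103
    32 * 74 = 2368 = 102 mod 103
  74^51 = 102 mod 103
Result 102 = p - 1 = -1 mod 103: 74 is a quadratic non-residue mod 103. As a residue in [0, p-1] the value is 102.
74^51 mod 103 = 102

102


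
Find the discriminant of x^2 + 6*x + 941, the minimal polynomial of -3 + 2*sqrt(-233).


The element -3 + 2*sqrt(-233) has minimal polynomial:
x^2 + 6*x + 941
Discriminant = (6)^2 - 4*(941)
= 36 - 3764
= -3728

-3728


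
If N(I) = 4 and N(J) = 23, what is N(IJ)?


N(IJ) = N(I) * N(J)
= 4 * 23
= 92

92


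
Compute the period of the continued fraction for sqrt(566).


Run the CF algorithm for sqrt(566).
a_0 = floor(sqrt(566)) = 23; set m_0=0, q_0=1.
Recurrence: m' = q*a - m,  q' = (d - m'^2)/q,  a' = floor((a_0 + m')/q').
  step 1: m=23, q=37, a=1
  step 2: m=14, q=10, a=3
  step 3: m=16, q=31, a=1
  step 4: m=15, q=11, a=3
  step 5: m=18, q=22, a=1
  step 6: m=4, q=25, a=1
  step 7: m=21, q=5, a=8
  step 8: m=19, q=41, a=1
  step 9: m=22, q=2, a=22
  step 10: m=22, q=41, a=1
  step 11: m=19, q=5, a=8
  step 12: m=21, q=25, a=1
  step 13: m=4, q=22, a=1
  step 14: m=18, q=11, a=3
  step 15: m=15, q=31, a=1
  step 16: m=16, q=10, a=3
  step 17: m=14, q=37, a=1
  step 18: m=23, q=1, a=46
a_18 = 2*a_0 = 46, so the period closes here.
sqrt(566) = [23; 1, 3, 1, 3, 1, 1, 8, 1, 22, 1, 8, 1, 1, 3, 1, 3, 1, 46]
Period length = 18

18


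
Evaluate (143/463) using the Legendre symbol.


p = 463 is prime, so compute (143/463) with the reciprocity algorithm (Jacobi-symbol steps: pull out 2s via (2/n), flip via reciprocity, reduce):
  reciprocity: (143/463) -> -(463/143)
  reduce: (34/143)
  pull out 2: (2/143) = +1  (since 143 mod 8 = 7)
  reciprocity: (17/143) -> +(143/17)
  reduce: (7/17)
  reciprocity: (7/17) -> +(17/7)
  reduce: (3/7)
  reciprocity: (3/7) -> -(7/3)
  reduce: (1/3)
  (1/3) = 1
Product of signs = 1
(143/463) = 1

1


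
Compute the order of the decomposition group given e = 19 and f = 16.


|D_P| = e * f
= 19 * 16
= 304

304


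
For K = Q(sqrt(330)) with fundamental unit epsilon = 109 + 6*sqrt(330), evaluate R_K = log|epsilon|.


epsilon = 109 + 6*sqrt(330)
= 217.9954
R = ln(217.9954)
= 5.3845

5.3845


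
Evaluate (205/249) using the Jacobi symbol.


Compute (205/249) via quadratic reciprocity:
  reciprocity: (205/249) -> +(249/205)
  reduce: (44/205)
  pull out 2: (2/205) = -1  (since 205 mod 8 = 5)
  pull out 2: (2/205) = -1  (since 205 mod 8 = 5)
  reciprocity: (11/205) -> +(205/11)
  reduce: (7/11)
  reciprocity: (7/11) -> -(11/7)
  reduce: (4/7)
  pull out 2: (2/7) = +1  (since 7 mod 8 = 7)
  pull out 2: (2/7) = +1  (since 7 mod 8 = 7)
  (1/7) = 1
Product of signs = -1

-1


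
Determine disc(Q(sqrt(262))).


For K = Q(sqrt(d)) with d squarefree: disc(K) = d if d = 1 mod 4, and disc(K) = 4d if d = 2 or 3 mod 4.
Here d = 262, and d mod 4 = 2.
d = 2 mod 4, not 1 (O_K = Z[sqrt(d)]), so disc(K) = 4d = 4 * (262) = 1048

1048


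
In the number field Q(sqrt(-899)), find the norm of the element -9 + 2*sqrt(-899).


N(a + b*sqrt(d)) = a^2 - d*b^2
= (-9)^2 - (-899)*(2)^2
= 81 + 3596
= 3677

3677


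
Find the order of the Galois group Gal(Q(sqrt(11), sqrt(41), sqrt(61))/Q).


The 3 square roots of distinct primes are multiplicatively independent over Q,
so [K:Q] = 2^3 and Gal(K/Q) is isomorphic to (Z/2Z)^3.
|Gal| = 2^3 = 8

8


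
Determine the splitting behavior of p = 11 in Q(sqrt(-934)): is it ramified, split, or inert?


K = Q(sqrt(-934)). Since d mod 4 = 2, disc(K) = -3736.
Check p | disc: -3736 mod 11 = 4.
p does not divide disc. Compute Legendre symbol (d/p):
1^((11-1)/2) mod 11 = 1
(d/p) = 1, so p splits: (p) = P*P' with e=1, f=1, g=2.
Therefore p is split.

split


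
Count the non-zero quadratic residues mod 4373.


For prime p, the number of non-zero quadratic residues is (p-1)/2.
= (4373-1)/2
= 2186

2186


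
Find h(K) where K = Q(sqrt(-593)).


K = Q(sqrt(-593)). d mod 4 = 3, so D = disc(K) = 4d = -2372
h(K) equals the number of primitive reduced positive-definite forms (a, b, c) = a*x^2 + b*x*y + c*y^2 with b^2 - 4ac = D,
where reduced means |b| <= a <= c, with b >= 0 whenever |b| = a or a = c, and primitive means gcd(a, b, c) = 1.
Reduced forces 3a^2 <= |D| = 2372, so 1 <= a <= 28; b must have the parity of D, and c = (b^2 - D)/(4a) must be an integer >= a.
Enumerate a = 1..28, b in [-a, a]:
  a=1: (1, 0, 593)  [1]
  a=2: (2, 2, 297)  [1]
  a=3: (3, -2, 198), (3, 2, 198)  [2]
  a=4..5: none
  a=6: (6, -2, 99), (6, 2, 99)  [2]
  a=7: (7, -6, 86), (7, 6, 86)  [2]
  a=8: none
  a=9: (9, -2, 66), (9, 2, 66)  [2]
  a=10: none
  a=11: (11, -2, 54), (11, 2, 54)  [2]
  a=12..13: none
  a=14: (14, -6, 43), (14, 6, 43)  [2]
  a=15..16: none
  a=17: (17, -12, 37), (17, 12, 37)  [2]
  a=18: (18, -2, 33), (18, 2, 33)  [2]
  a=19..20: none
  a=21: (21, -20, 33), (21, -8, 29), (21, 8, 29), (21, 20, 33)  [4]
  a=22: (22, -2, 27), (22, 2, 27)  [2]
  a=23..28: none
Total reduced forms: 1 + 1 + 2 + 2 + 2 + 2 + 2 + 2 + 2 + 2 + 4 + 2 = 24
h = 24

24


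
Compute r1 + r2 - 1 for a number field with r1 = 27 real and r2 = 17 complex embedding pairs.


By Dirichlet's unit theorem:
rank = r1 + r2 - 1
= 27 + 17 - 1
= 43

43


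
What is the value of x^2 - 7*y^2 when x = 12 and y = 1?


x^2 - d*y^2
= 12^2 - 7*1^2
= 144 - 7
= 137

137


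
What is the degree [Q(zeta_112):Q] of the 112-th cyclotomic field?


The degree equals Euler's totient phi(112).
112 = 2^4 * 7
phi(112) = 48

48


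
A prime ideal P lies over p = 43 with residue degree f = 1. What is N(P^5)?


N(P^a) = p^(a*f)
= 43^(5*1)
= 43^5
= 147008443

147008443


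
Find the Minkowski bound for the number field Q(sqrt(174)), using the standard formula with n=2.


d = 174, d mod 4 = 2, so disc(K) = 4d = 696; |disc(K)| = 696
Real quadratic field, so n = 2, s = r2 = 0, r1 = 2
M = (n!/n^n) * (4/pi)^s * sqrt(|disc(K)|) = (2!/2^2) * (4/pi)^0 * sqrt(696)
= 0.5 * 1.000000 * 26.381812
= 13.1909

13.1909


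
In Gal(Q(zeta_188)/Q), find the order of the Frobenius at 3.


The Frobenius at p in Gal(Q(zeta_n)/Q) = (Z/nZ)* is the class of p, so its order is ord_188(3), the smallest k >= 1 with 3^k = 1 mod 188.
n = 188 = 2^2 * 47, phi(188) = 92; the order divides phi(n).
Divisors of 92: 1, 2, 4, 23, 46, 92
Repeated squaring mod 188: 3^1 = 3, 3^2 = 9, 3^4 = 81, 3^8 = 169, 3^16 = 173, 3^32 = 37, 3^64 = 53
Test divisors in increasing order:
  k=1: 3^1 = 3 mod 188
  k=2: 3^2 = 9 mod 188
  k=4: 3^4 = 81 mod 188
  k=23: 3^23 = 173 * 81 * 9 * 3 = 95 mod 188
  k=46: 3^46 = 37 * 169 * 81 * 9 = 1 mod 188  <- first divisor giving 1
Order = 46

46


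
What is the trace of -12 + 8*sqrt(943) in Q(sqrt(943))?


Tr(a + b*sqrt(d)) = (a + b*sqrt(d)) + (a - b*sqrt(d)) = 2a
= 2 * (-12)
= -24

-24


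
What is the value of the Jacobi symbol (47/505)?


Compute (47/505) via quadratic reciprocity:
  reciprocity: (47/505) -> +(505/47)
  reduce: (35/47)
  reciprocity: (35/47) -> -(47/35)
  reduce: (12/35)
  pull out 2: (2/35) = -1  (since 35 mod 8 = 3)
  pull out 2: (2/35) = -1  (since 35 mod 8 = 3)
  reciprocity: (3/35) -> -(35/3)
  reduce: (2/3)
  pull out 2: (2/3) = -1  (since 3 mod 8 = 3)
  (1/3) = 1
Product of signs = -1

-1


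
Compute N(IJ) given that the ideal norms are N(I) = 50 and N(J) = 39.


N(IJ) = N(I) * N(J)
= 50 * 39
= 1950

1950


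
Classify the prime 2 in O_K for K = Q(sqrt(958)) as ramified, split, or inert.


K = Q(sqrt(958)). Since d mod 4 = 2, disc(K) = 3832.
Check p | disc: 3832 mod 2 = 0.
p divides disc, so p ramifies: (p) = P^2 with e=2, f=1, g=1.
Therefore p is ramified.

ramified


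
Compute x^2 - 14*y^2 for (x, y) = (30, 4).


x^2 - d*y^2
= 30^2 - 14*4^2
= 900 - 224
= 676

676


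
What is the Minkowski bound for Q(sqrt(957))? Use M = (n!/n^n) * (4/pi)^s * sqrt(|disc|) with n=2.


d = 957, d mod 4 = 1, so disc(K) = d = 957; |disc(K)| = 957
Real quadratic field, so n = 2, s = r2 = 0, r1 = 2
M = (n!/n^n) * (4/pi)^s * sqrt(|disc(K)|) = (2!/2^2) * (4/pi)^0 * sqrt(957)
= 0.5 * 1.000000 * 30.935417
= 15.4677

15.4677


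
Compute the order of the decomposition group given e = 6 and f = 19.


|D_P| = e * f
= 6 * 19
= 114

114


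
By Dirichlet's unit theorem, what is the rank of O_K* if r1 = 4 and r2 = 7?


By Dirichlet's unit theorem:
rank = r1 + r2 - 1
= 4 + 7 - 1
= 10

10


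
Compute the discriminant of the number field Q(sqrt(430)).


For K = Q(sqrt(d)) with d squarefree: disc(K) = d if d = 1 mod 4, and disc(K) = 4d if d = 2 or 3 mod 4.
Here d = 430, and d mod 4 = 2.
d = 2 mod 4, not 1 (O_K = Z[sqrt(d)]), so disc(K) = 4d = 4 * (430) = 1720

1720


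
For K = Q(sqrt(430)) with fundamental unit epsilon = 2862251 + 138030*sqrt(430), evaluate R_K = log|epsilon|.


epsilon = 2862251 + 138030*sqrt(430)
= 5.7245e+06
R = ln(5.7245e+06)
= 15.5603

15.5603


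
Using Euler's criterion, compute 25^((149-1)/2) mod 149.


p = 149 is prime and the exponent is (p-1)/2 = 74, so by Euler's criterion 25^74 = (25/149) = +1 or -1 mod 149.
Compute by square-and-multiply:
  74 = 64 + 8 + 2 (binary 1001010)
  Repeated squaring mod 149: 25^1 = 25, 25^2 = 29, 25^4 = 96, 25^8 = 127, 25^16 = 37, 25^32 = 28, 25^64 = 39
  25^74 = 25^64 * 25^8 * 25^2 = 39 * 127 * 29 mod 149
    39 * 127 = 4953 = 36 mod 149
    36 * 29 = 1044 = 1 mod 149
  25^74 = 1 mod 149
Result 1: 25 is a quadratic residue mod 149.
25^74 mod 149 = 1

1


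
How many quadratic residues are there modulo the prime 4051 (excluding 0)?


For prime p, the number of non-zero quadratic residues is (p-1)/2.
= (4051-1)/2
= 2025

2025


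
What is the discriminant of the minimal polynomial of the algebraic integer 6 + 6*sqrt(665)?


The element 6 + 6*sqrt(665) has minimal polynomial:
x^2 - 12*x - 23904
Discriminant = (-12)^2 - 4*(-23904)
= 144 + 95616
= 95760

95760


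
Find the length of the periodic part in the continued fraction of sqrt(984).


Run the CF algorithm for sqrt(984).
a_0 = floor(sqrt(984)) = 31; set m_0=0, q_0=1.
Recurrence: m' = q*a - m,  q' = (d - m'^2)/q,  a' = floor((a_0 + m')/q').
  step 1: m=31, q=23, a=2
  step 2: m=15, q=33, a=1
  step 3: m=18, q=20, a=2
  step 4: m=22, q=25, a=2
  step 5: m=28, q=8, a=7
  step 6: m=28, q=25, a=2
  step 7: m=22, q=20, a=2
  step 8: m=18, q=33, a=1
  step 9: m=15, q=23, a=2
  step 10: m=31, q=1, a=62
a_10 = 2*a_0 = 62, so the period closes here.
sqrt(984) = [31; 2, 1, 2, 2, 7, 2, 2, 1, 2, 62]
Period length = 10

10


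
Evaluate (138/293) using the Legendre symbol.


p = 293 is prime, so compute (138/293) with the reciprocity algorithm (Jacobi-symbol steps: pull out 2s via (2/n), flip via reciprocity, reduce):
  pull out 2: (2/293) = -1  (since 293 mod 8 = 5)
  reciprocity: (69/293) -> +(293/69)
  reduce: (17/69)
  reciprocity: (17/69) -> +(69/17)
  reduce: (1/17)
  (1/17) = 1
Product of signs = -1
(138/293) = -1

-1


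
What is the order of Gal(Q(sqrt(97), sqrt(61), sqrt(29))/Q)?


The 3 square roots of distinct primes are multiplicatively independent over Q,
so [K:Q] = 2^3 and Gal(K/Q) is isomorphic to (Z/2Z)^3.
|Gal| = 2^3 = 8

8


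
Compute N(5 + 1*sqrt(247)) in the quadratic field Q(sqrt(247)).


N(a + b*sqrt(d)) = a^2 - d*b^2
= (5)^2 - (247)*(1)^2
= 25 - 247
= -222

-222


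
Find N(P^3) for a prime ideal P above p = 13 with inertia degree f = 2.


N(P^a) = p^(a*f)
= 13^(3*2)
= 13^6
= 4826809

4826809


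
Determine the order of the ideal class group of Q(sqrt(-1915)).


K = Q(sqrt(-1915)). d mod 4 = 1, so D = disc(K) = d = -1915
h(K) equals the number of primitive reduced positive-definite forms (a, b, c) = a*x^2 + b*x*y + c*y^2 with b^2 - 4ac = D,
where reduced means |b| <= a <= c, with b >= 0 whenever |b| = a or a = c, and primitive means gcd(a, b, c) = 1.
Reduced forces 3a^2 <= |D| = 1915, so 1 <= a <= 25; b must have the parity of D, and c = (b^2 - D)/(4a) must be an integer >= a.
Enumerate a = 1..25, b in [-a, a]:
  a=1: (1, 1, 479)  [1]
  a=2..4: none
  a=5: (5, 5, 97)  [1]
  a=6..12: none
  a=13: (13, -3, 37), (13, 3, 37)  [2]
  a=14..18: none
  a=19: (19, -17, 29), (19, 17, 29)  [2]
  a=20..25: none
Total reduced forms: 1 + 1 + 2 + 2 = 6
h = 6

6


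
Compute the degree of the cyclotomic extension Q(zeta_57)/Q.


The degree equals Euler's totient phi(57).
57 = 3 * 19
phi(57) = 36

36


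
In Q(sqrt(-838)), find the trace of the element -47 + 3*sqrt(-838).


Tr(a + b*sqrt(d)) = (a + b*sqrt(d)) + (a - b*sqrt(d)) = 2a
= 2 * (-47)
= -94

-94


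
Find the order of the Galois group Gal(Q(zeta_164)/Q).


|Gal(Q(zeta_164)/Q)| = phi(164)
= 80

80


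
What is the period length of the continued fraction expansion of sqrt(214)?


Run the CF algorithm for sqrt(214).
a_0 = floor(sqrt(214)) = 14; set m_0=0, q_0=1.
Recurrence: m' = q*a - m,  q' = (d - m'^2)/q,  a' = floor((a_0 + m')/q').
  step 1: m=14, q=18, a=1
  step 2: m=4, q=11, a=1
  step 3: m=7, q=15, a=1
  step 4: m=8, q=10, a=2
  step 5: m=12, q=7, a=3
  step 6: m=9, q=19, a=1
  step 7: m=10, q=6, a=4
  step 8: m=14, q=3, a=9
  step 9: m=13, q=15, a=1
  step 10: m=2, q=14, a=1
  step 11: m=12, q=5, a=5
  step 12: m=13, q=9, a=3
  step 13: m=14, q=2, a=14
  step 14: m=14, q=9, a=3
  step 15: m=13, q=5, a=5
  step 16: m=12, q=14, a=1
  step 17: m=2, q=15, a=1
  step 18: m=13, q=3, a=9
  step 19: m=14, q=6, a=4
  step 20: m=10, q=19, a=1
  step 21: m=9, q=7, a=3
  step 22: m=12, q=10, a=2
  step 23: m=8, q=15, a=1
  step 24: m=7, q=11, a=1
  step 25: m=4, q=18, a=1
  step 26: m=14, q=1, a=28
a_26 = 2*a_0 = 28, so the period closes here.
sqrt(214) = [14; 1, 1, 1, 2, 3, 1, 4, 9, 1, 1, 5, 3, 14, 3, 5, 1, 1, 9, 4, 1, 3, 2, 1, 1, 1, 28]
Period length = 26

26


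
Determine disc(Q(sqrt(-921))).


For K = Q(sqrt(d)) with d squarefree: disc(K) = d if d = 1 mod 4, and disc(K) = 4d if d = 2 or 3 mod 4.
Here d = -921, and d mod 4 = 3.
d = 3 mod 4, not 1 (O_K = Z[sqrt(d)]), so disc(K) = 4d = 4 * (-921) = -3684

-3684


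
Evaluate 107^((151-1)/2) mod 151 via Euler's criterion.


p = 151 is prime and the exponent is (p-1)/2 = 75, so by Euler's criterion 107^75 = (107/151) = +1 or -1 mod 151.
Compute by square-and-multiply:
  75 = 64 + 8 + 2 + 1 (binary 1001011)
  Repeated squaring mod 151: 107^1 = 107, 107^2 = 124, 107^4 = 125, 107^8 = 72, 107^16 = 50, 107^32 = 84, 107^64 = 110
  107^75 = 107^64 * 107^8 * 107^2 * 107^1 = 110 * 72 * 124 * 107 mod 151
    110 * 72 = 7920 = 68 mod 151
    68 * 124 = 8432 = 127 mod 151
    127 * 107 = 13589 = 150 mod 151
  107^75 = 150 mod 151
Result 150 = p - 1 = -1 mod 151: 107 is a quadratic non-residue mod 151. As a residue in [0, p-1] the value is 150.
107^75 mod 151 = 150

150


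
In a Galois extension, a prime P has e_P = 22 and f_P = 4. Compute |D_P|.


|D_P| = e * f
= 22 * 4
= 88

88


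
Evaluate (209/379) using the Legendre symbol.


p = 379 is prime, so compute (209/379) with the reciprocity algorithm (Jacobi-symbol steps: pull out 2s via (2/n), flip via reciprocity, reduce):
  reciprocity: (209/379) -> +(379/209)
  reduce: (170/209)
  pull out 2: (2/209) = +1  (since 209 mod 8 = 1)
  reciprocity: (85/209) -> +(209/85)
  reduce: (39/85)
  reciprocity: (39/85) -> +(85/39)
  reduce: (7/39)
  reciprocity: (7/39) -> -(39/7)
  reduce: (4/7)
  pull out 2: (2/7) = +1  (since 7 mod 8 = 7)
  pull out 2: (2/7) = +1  (since 7 mod 8 = 7)
  (1/7) = 1
Product of signs = -1
(209/379) = -1

-1


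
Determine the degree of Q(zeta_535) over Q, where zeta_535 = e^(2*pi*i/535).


The degree equals Euler's totient phi(535).
535 = 5 * 107
phi(535) = 424

424


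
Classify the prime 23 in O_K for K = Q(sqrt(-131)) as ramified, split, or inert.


K = Q(sqrt(-131)). Since d mod 4 = 1, disc(K) = -131.
Check p | disc: -131 mod 23 = 7.
p does not divide disc. Compute Legendre symbol (d/p):
7^((23-1)/2) mod 23 = -1
(d/p) = -1, so p is inert: (p) stays prime with e=1, f=2, g=1.
Therefore p is inert.

inert


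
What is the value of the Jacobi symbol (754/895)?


Compute (754/895) via quadratic reciprocity:
  pull out 2: (2/895) = +1  (since 895 mod 8 = 7)
  reciprocity: (377/895) -> +(895/377)
  reduce: (141/377)
  reciprocity: (141/377) -> +(377/141)
  reduce: (95/141)
  reciprocity: (95/141) -> +(141/95)
  reduce: (46/95)
  pull out 2: (2/95) = +1  (since 95 mod 8 = 7)
  reciprocity: (23/95) -> -(95/23)
  reduce: (3/23)
  reciprocity: (3/23) -> -(23/3)
  reduce: (2/3)
  pull out 2: (2/3) = -1  (since 3 mod 8 = 3)
  (1/3) = 1
Product of signs = -1

-1


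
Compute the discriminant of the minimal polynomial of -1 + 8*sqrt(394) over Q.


The element -1 + 8*sqrt(394) has minimal polynomial:
x^2 + 2*x - 25215
Discriminant = (2)^2 - 4*(-25215)
= 4 + 100860
= 100864

100864


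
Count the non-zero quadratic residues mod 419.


For prime p, the number of non-zero quadratic residues is (p-1)/2.
= (419-1)/2
= 209

209


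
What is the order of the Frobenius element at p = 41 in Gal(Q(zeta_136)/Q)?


The Frobenius at p in Gal(Q(zeta_n)/Q) = (Z/nZ)* is the class of p, so its order is ord_136(41), the smallest k >= 1 with 41^k = 1 mod 136.
n = 136 = 2^3 * 17, phi(136) = 64; the order divides phi(n).
Divisors of 64: 1, 2, 4, 8, 16, 32, 64
Repeated squaring mod 136: 41^1 = 41, 41^2 = 49, 41^4 = 89, 41^8 = 33, 41^16 = 1, 41^32 = 1, 41^64 = 1
Test divisors in increasing order:
  k=1: 41^1 = 41 mod 136
  k=2: 41^2 = 49 mod 136
  k=4: 41^4 = 89 mod 136
  k=8: 41^8 = 33 mod 136
  k=16: 41^16 = 1 mod 136  <- first divisor giving 1
Order = 16

16


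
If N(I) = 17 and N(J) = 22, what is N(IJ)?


N(IJ) = N(I) * N(J)
= 17 * 22
= 374

374


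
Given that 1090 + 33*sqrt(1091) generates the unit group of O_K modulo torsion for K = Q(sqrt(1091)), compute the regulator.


epsilon = 1090 + 33*sqrt(1091)
= 2179.9995
R = ln(2179.9995)
= 7.6871

7.6871


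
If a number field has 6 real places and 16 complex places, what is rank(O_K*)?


By Dirichlet's unit theorem:
rank = r1 + r2 - 1
= 6 + 16 - 1
= 21

21


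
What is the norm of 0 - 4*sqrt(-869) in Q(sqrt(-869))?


N(a + b*sqrt(d)) = a^2 - d*b^2
= (0)^2 - (-869)*(-4)^2
= 0 + 13904
= 13904

13904


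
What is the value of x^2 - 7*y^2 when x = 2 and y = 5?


x^2 - d*y^2
= 2^2 - 7*5^2
= 4 - 175
= -171

-171


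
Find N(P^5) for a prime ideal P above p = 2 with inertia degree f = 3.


N(P^a) = p^(a*f)
= 2^(5*3)
= 2^15
= 32768

32768


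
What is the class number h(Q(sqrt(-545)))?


K = Q(sqrt(-545)). d mod 4 = 3, so D = disc(K) = 4d = -2180
h(K) equals the number of primitive reduced positive-definite forms (a, b, c) = a*x^2 + b*x*y + c*y^2 with b^2 - 4ac = D,
where reduced means |b| <= a <= c, with b >= 0 whenever |b| = a or a = c, and primitive means gcd(a, b, c) = 1.
Reduced forces 3a^2 <= |D| = 2180, so 1 <= a <= 26; b must have the parity of D, and c = (b^2 - D)/(4a) must be an integer >= a.
Enumerate a = 1..26, b in [-a, a]:
  a=1: (1, 0, 545)  [1]
  a=2: (2, 2, 273)  [1]
  a=3: (3, -2, 182), (3, 2, 182)  [2]
  a=4: none
  a=5: (5, 0, 109)  [1]
  a=6: (6, -2, 91), (6, 2, 91)  [2]
  a=7: (7, -2, 78), (7, 2, 78)  [2]
  a=8: none
  a=9: (9, -4, 61), (9, 4, 61)  [2]
  a=10: (10, 10, 57)  [1]
  a=11: (11, -8, 51), (11, 8, 51)  [2]
  a=12: none
  a=13: (13, -2, 42), (13, 2, 42)  [2]
  a=14: (14, -2, 39), (14, 2, 39)  [2]
  a=15: (15, -10, 38), (15, 10, 38)  [2]
  a=16: none
  a=17: (17, -8, 33), (17, 8, 33)  [2]
  a=18: (18, -14, 33), (18, 14, 33)  [2]
  a=19: (19, -10, 30), (19, 10, 30)  [2]
  a=20: none
  a=21: (21, -16, 29), (21, -2, 26), (21, 2, 26), (21, 16, 29)  [4]
  a=22: (22, -14, 27), (22, 14, 27)  [2]
  a=23..26: none
Total reduced forms: 1 + 1 + 2 + 1 + 2 + 2 + 2 + 1 + 2 + 2 + 2 + 2 + 2 + 2 + 2 + 4 + 2 = 32
h = 32

32


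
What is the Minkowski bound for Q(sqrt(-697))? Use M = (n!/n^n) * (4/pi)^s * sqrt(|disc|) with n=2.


d = -697, d mod 4 = 3, so disc(K) = 4d = -2788; |disc(K)| = 2788
Imaginary quadratic field, so n = 2, s = r2 = 1, r1 = 0
M = (n!/n^n) * (4/pi)^s * sqrt(|disc(K)|) = (2!/2^2) * (4/pi)^1 * sqrt(2788)
= 0.5 * 1.273240 * 52.801515
= 33.6145

33.6145


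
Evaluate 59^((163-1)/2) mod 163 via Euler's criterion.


p = 163 is prime and the exponent is (p-1)/2 = 81, so by Euler's criterion 59^81 = (59/163) = +1 or -1 mod 163.
Compute by square-and-multiply:
  81 = 64 + 16 + 1 (binary 1010001)
  Repeated squaring mod 163: 59^1 = 59, 59^2 = 58, 59^4 = 104, 59^8 = 58, 59^16 = 104, 59^32 = 58, 59^64 = 104
  59^81 = 59^64 * 59^16 * 59^1 = 104 * 104 * 59 mod 163
    104 * 104 = 10816 = 58 mod 163
    58 * 59 = 3422 = 162 mod 163
  59^81 = 162 mod 163
Result 162 = p - 1 = -1 mod 163: 59 is a quadratic non-residue mod 163. As a residue in [0, p-1] the value is 162.
59^81 mod 163 = 162

162


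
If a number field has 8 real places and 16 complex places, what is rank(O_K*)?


By Dirichlet's unit theorem:
rank = r1 + r2 - 1
= 8 + 16 - 1
= 23

23


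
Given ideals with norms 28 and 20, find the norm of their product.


N(IJ) = N(I) * N(J)
= 28 * 20
= 560

560


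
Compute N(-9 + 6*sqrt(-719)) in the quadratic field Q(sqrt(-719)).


N(a + b*sqrt(d)) = a^2 - d*b^2
= (-9)^2 - (-719)*(6)^2
= 81 + 25884
= 25965

25965


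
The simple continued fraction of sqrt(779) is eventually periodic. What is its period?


Run the CF algorithm for sqrt(779).
a_0 = floor(sqrt(779)) = 27; set m_0=0, q_0=1.
Recurrence: m' = q*a - m,  q' = (d - m'^2)/q,  a' = floor((a_0 + m')/q').
  step 1: m=27, q=50, a=1
  step 2: m=23, q=5, a=10
  step 3: m=27, q=10, a=5
  step 4: m=23, q=25, a=2
  step 5: m=27, q=2, a=27
  step 6: m=27, q=25, a=2
  step 7: m=23, q=10, a=5
  step 8: m=27, q=5, a=10
  step 9: m=23, q=50, a=1
  step 10: m=27, q=1, a=54
a_10 = 2*a_0 = 54, so the period closes here.
sqrt(779) = [27; 1, 10, 5, 2, 27, 2, 5, 10, 1, 54]
Period length = 10

10


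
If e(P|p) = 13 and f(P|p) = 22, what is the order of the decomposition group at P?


|D_P| = e * f
= 13 * 22
= 286

286


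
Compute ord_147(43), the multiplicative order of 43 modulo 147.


We want ord_147(43), the smallest k >= 1 with 43^k = 1 mod 147.
n = 147 = 3 * 7^2, phi(147) = 84; the order divides phi(n).
Divisors of 84: 1, 2, 3, 4, 6, 7, 12, 14, 21, 28, 42, 84
Repeated squaring mod 147: 43^1 = 43, 43^2 = 85, 43^4 = 22, 43^8 = 43, 43^16 = 85, 43^32 = 22, 43^64 = 43
Test divisors in increasing order:
  k=1: 43^1 = 43 mod 147
  k=2: 43^2 = 85 mod 147
  k=3: 43^3 = 85 * 43 = 127 mod 147
  k=4: 43^4 = 22 mod 147
  k=6: 43^6 = 22 * 85 = 106 mod 147
  k=7: 43^7 = 22 * 85 * 43 = 1 mod 147  <- first divisor giving 1
Order = 7

7


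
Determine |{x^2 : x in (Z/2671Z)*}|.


For prime p, the number of non-zero quadratic residues is (p-1)/2.
= (2671-1)/2
= 1335

1335


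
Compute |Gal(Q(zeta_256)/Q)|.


|Gal(Q(zeta_256)/Q)| = phi(256)
= 128

128


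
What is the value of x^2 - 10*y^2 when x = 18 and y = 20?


x^2 - d*y^2
= 18^2 - 10*20^2
= 324 - 4000
= -3676

-3676


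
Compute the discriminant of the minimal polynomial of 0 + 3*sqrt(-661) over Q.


The element 0 + 3*sqrt(-661) has minimal polynomial:
x^2 + 0*x + 5949
Discriminant = (0)^2 - 4*(5949)
= 0 - 23796
= -23796

-23796


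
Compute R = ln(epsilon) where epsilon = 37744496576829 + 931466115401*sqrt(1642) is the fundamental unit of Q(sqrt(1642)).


epsilon = 37744496576829 + 931466115401*sqrt(1642)
= 7.5489e+13
R = ln(7.5489e+13)
= 31.9550

31.9550


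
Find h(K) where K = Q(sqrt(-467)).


K = Q(sqrt(-467)). d mod 4 = 1, so D = disc(K) = d = -467
h(K) equals the number of primitive reduced positive-definite forms (a, b, c) = a*x^2 + b*x*y + c*y^2 with b^2 - 4ac = D,
where reduced means |b| <= a <= c, with b >= 0 whenever |b| = a or a = c, and primitive means gcd(a, b, c) = 1.
Reduced forces 3a^2 <= |D| = 467, so 1 <= a <= 12; b must have the parity of D, and c = (b^2 - D)/(4a) must be an integer >= a.
Enumerate a = 1..12, b in [-a, a]:
  a=1: (1, 1, 117)  [1]
  a=2: none
  a=3: (3, -1, 39), (3, 1, 39)  [2]
  a=4..6: none
  a=7: (7, -3, 17), (7, 3, 17)  [2]
  a=8: none
  a=9: (9, -1, 13), (9, 1, 13)  [2]
  a=10..12: none
Total reduced forms: 1 + 2 + 2 + 2 = 7
h = 7

7


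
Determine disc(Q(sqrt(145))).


For K = Q(sqrt(d)) with d squarefree: disc(K) = d if d = 1 mod 4, and disc(K) = 4d if d = 2 or 3 mod 4.
Here d = 145, and d mod 4 = 1.
d = 1 mod 4 (O_K = Z[(1+sqrt(d))/2]), so disc(K) = d = 145

145


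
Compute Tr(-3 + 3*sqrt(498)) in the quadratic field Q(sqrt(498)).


Tr(a + b*sqrt(d)) = (a + b*sqrt(d)) + (a - b*sqrt(d)) = 2a
= 2 * (-3)
= -6

-6


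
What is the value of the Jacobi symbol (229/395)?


Compute (229/395) via quadratic reciprocity:
  reciprocity: (229/395) -> +(395/229)
  reduce: (166/229)
  pull out 2: (2/229) = -1  (since 229 mod 8 = 5)
  reciprocity: (83/229) -> +(229/83)
  reduce: (63/83)
  reciprocity: (63/83) -> -(83/63)
  reduce: (20/63)
  pull out 2: (2/63) = +1  (since 63 mod 8 = 7)
  pull out 2: (2/63) = +1  (since 63 mod 8 = 7)
  reciprocity: (5/63) -> +(63/5)
  reduce: (3/5)
  reciprocity: (3/5) -> +(5/3)
  reduce: (2/3)
  pull out 2: (2/3) = -1  (since 3 mod 8 = 3)
  (1/3) = 1
Product of signs = -1

-1


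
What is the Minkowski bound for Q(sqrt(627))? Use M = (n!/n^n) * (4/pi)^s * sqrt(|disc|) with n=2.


d = 627, d mod 4 = 3, so disc(K) = 4d = 2508; |disc(K)| = 2508
Real quadratic field, so n = 2, s = r2 = 0, r1 = 2
M = (n!/n^n) * (4/pi)^s * sqrt(|disc(K)|) = (2!/2^2) * (4/pi)^0 * sqrt(2508)
= 0.5 * 1.000000 * 50.079936
= 25.0400

25.0400


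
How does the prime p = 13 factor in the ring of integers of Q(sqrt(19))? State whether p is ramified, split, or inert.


K = Q(sqrt(19)). Since d mod 4 = 3, disc(K) = 76.
Check p | disc: 76 mod 13 = 11.
p does not divide disc. Compute Legendre symbol (d/p):
6^((13-1)/2) mod 13 = -1
(d/p) = -1, so p is inert: (p) stays prime with e=1, f=2, g=1.
Therefore p is inert.

inert


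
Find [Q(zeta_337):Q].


The degree equals Euler's totient phi(337).
337 = 337
phi(337) = 336

336


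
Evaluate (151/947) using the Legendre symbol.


p = 947 is prime, so compute (151/947) with the reciprocity algorithm (Jacobi-symbol steps: pull out 2s via (2/n), flip via reciprocity, reduce):
  reciprocity: (151/947) -> -(947/151)
  reduce: (41/151)
  reciprocity: (41/151) -> +(151/41)
  reduce: (28/41)
  pull out 2: (2/41) = +1  (since 41 mod 8 = 1)
  pull out 2: (2/41) = +1  (since 41 mod 8 = 1)
  reciprocity: (7/41) -> +(41/7)
  reduce: (6/7)
  pull out 2: (2/7) = +1  (since 7 mod 8 = 7)
  reciprocity: (3/7) -> -(7/3)
  reduce: (1/3)
  (1/3) = 1
Product of signs = 1
(151/947) = 1

1


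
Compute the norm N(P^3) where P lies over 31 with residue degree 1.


N(P^a) = p^(a*f)
= 31^(3*1)
= 31^3
= 29791

29791


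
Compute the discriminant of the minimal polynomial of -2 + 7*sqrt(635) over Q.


The element -2 + 7*sqrt(635) has minimal polynomial:
x^2 + 4*x - 31111
Discriminant = (4)^2 - 4*(-31111)
= 16 + 124444
= 124460

124460


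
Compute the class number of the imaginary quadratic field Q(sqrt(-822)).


K = Q(sqrt(-822)). d mod 4 = 2, so D = disc(K) = 4d = -3288
h(K) equals the number of primitive reduced positive-definite forms (a, b, c) = a*x^2 + b*x*y + c*y^2 with b^2 - 4ac = D,
where reduced means |b| <= a <= c, with b >= 0 whenever |b| = a or a = c, and primitive means gcd(a, b, c) = 1.
Reduced forces 3a^2 <= |D| = 3288, so 1 <= a <= 33; b must have the parity of D, and c = (b^2 - D)/(4a) must be an integer >= a.
Enumerate a = 1..33, b in [-a, a]:
  a=1: (1, 0, 822)  [1]
  a=2: (2, 0, 411)  [1]
  a=3: (3, 0, 274)  [1]
  a=4..5: none
  a=6: (6, 0, 137)  [1]
  a=7: (7, -4, 118), (7, 4, 118)  [2]
  a=8..10: none
  a=11: (11, -10, 77), (11, 10, 77)  [2]
  a=12: none
  a=13: (13, -12, 66), (13, 12, 66)  [2]
  a=14: (14, -4, 59), (14, 4, 59)  [2]
  a=15..20: none
  a=21: (21, -18, 43), (21, 18, 43)  [2]
  a=22: (22, -12, 39), (22, 12, 39)  [2]
  a=23: (23, -22, 41), (23, 22, 41)  [2]
  a=24..25: none
  a=26: (26, -12, 33), (26, 12, 33)  [2]
  a=27..33: none
Total reduced forms: 1 + 1 + 1 + 1 + 2 + 2 + 2 + 2 + 2 + 2 + 2 + 2 = 20
h = 20

20


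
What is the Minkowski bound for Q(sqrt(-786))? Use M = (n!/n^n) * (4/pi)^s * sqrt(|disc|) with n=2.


d = -786, d mod 4 = 2, so disc(K) = 4d = -3144; |disc(K)| = 3144
Imaginary quadratic field, so n = 2, s = r2 = 1, r1 = 0
M = (n!/n^n) * (4/pi)^s * sqrt(|disc(K)|) = (2!/2^2) * (4/pi)^1 * sqrt(3144)
= 0.5 * 1.273240 * 56.071383
= 35.6962

35.6962


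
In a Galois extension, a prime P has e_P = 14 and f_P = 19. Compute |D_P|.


|D_P| = e * f
= 14 * 19
= 266

266


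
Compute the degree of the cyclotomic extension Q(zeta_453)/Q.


The degree equals Euler's totient phi(453).
453 = 3 * 151
phi(453) = 300

300


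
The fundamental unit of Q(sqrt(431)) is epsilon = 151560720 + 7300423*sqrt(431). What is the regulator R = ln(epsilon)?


epsilon = 151560720 + 7300423*sqrt(431)
= 3.0312e+08
R = ln(3.0312e+08)
= 19.5296

19.5296


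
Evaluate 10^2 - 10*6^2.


x^2 - d*y^2
= 10^2 - 10*6^2
= 100 - 360
= -260

-260


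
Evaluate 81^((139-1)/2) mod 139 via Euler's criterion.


p = 139 is prime and the exponent is (p-1)/2 = 69, so by Euler's criterion 81^69 = (81/139) = +1 or -1 mod 139.
Compute by square-and-multiply:
  69 = 64 + 4 + 1 (binary 1000101)
  Repeated squaring mod 139: 81^1 = 81, 81^2 = 28, 81^4 = 89, 81^8 = 137, 81^16 = 4, 81^32 = 16, 81^64 = 117
  81^69 = 81^64 * 81^4 * 81^1 = 117 * 89 * 81 mod 139
    117 * 89 = 10413 = 127 mod 139
    127 * 81 = 10287 = 1 mod 139
  81^69 = 1 mod 139
Result 1: 81 is a quadratic residue mod 139.
81^69 mod 139 = 1

1


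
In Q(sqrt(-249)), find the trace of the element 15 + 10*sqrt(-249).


Tr(a + b*sqrt(d)) = (a + b*sqrt(d)) + (a - b*sqrt(d)) = 2a
= 2 * (15)
= 30

30


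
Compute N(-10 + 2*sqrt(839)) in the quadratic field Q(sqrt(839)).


N(a + b*sqrt(d)) = a^2 - d*b^2
= (-10)^2 - (839)*(2)^2
= 100 - 3356
= -3256

-3256


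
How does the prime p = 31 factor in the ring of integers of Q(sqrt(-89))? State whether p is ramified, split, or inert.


K = Q(sqrt(-89)). Since d mod 4 = 3, disc(K) = -356.
Check p | disc: -356 mod 31 = 16.
p does not divide disc. Compute Legendre symbol (d/p):
4^((31-1)/2) mod 31 = 1
(d/p) = 1, so p splits: (p) = P*P' with e=1, f=1, g=2.
Therefore p is split.

split


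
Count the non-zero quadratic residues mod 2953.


For prime p, the number of non-zero quadratic residues is (p-1)/2.
= (2953-1)/2
= 1476

1476


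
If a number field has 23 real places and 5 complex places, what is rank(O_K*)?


By Dirichlet's unit theorem:
rank = r1 + r2 - 1
= 23 + 5 - 1
= 27

27


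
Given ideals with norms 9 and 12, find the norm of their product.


N(IJ) = N(I) * N(J)
= 9 * 12
= 108

108


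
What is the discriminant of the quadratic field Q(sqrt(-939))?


For K = Q(sqrt(d)) with d squarefree: disc(K) = d if d = 1 mod 4, and disc(K) = 4d if d = 2 or 3 mod 4.
Here d = -939, and d mod 4 = 1.
d = 1 mod 4 (O_K = Z[(1+sqrt(d))/2]), so disc(K) = d = -939

-939


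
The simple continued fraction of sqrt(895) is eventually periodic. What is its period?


Run the CF algorithm for sqrt(895).
a_0 = floor(sqrt(895)) = 29; set m_0=0, q_0=1.
Recurrence: m' = q*a - m,  q' = (d - m'^2)/q,  a' = floor((a_0 + m')/q').
  step 1: m=29, q=54, a=1
  step 2: m=25, q=5, a=10
  step 3: m=25, q=54, a=1
  step 4: m=29, q=1, a=58
a_4 = 2*a_0 = 58, so the period closes here.
sqrt(895) = [29; 1, 10, 1, 58]
Period length = 4

4


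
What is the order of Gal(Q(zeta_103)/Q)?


|Gal(Q(zeta_103)/Q)| = phi(103)
= 102

102
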